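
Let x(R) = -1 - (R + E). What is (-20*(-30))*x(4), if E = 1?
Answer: -3600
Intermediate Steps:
x(R) = -2 - R (x(R) = -1 - (R + 1) = -1 - (1 + R) = -1 + (-1 - R) = -2 - R)
(-20*(-30))*x(4) = (-20*(-30))*(-2 - 1*4) = 600*(-2 - 4) = 600*(-6) = -3600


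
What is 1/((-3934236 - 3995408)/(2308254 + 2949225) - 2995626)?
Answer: -5257479/15749448716498 ≈ -3.3382e-7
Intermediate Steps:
1/((-3934236 - 3995408)/(2308254 + 2949225) - 2995626) = 1/(-7929644/5257479 - 2995626) = 1/(-15749448716498/5257479) = -5257479/15749448716498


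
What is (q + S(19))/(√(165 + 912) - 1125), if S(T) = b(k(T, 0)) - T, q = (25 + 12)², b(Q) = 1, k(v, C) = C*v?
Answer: -506625/421516 - 1351*√1077/1264548 ≈ -1.2370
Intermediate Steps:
q = 1369 (q = 37² = 1369)
S(T) = 1 - T
(q + S(19))/(√(165 + 912) - 1125) = (1369 + (1 - 1*19))/(√(165 + 912) - 1125) = (1369 + (1 - 19))/(√1077 - 1125) = (1369 - 18)/(-1125 + √1077) = 1351/(-1125 + √1077)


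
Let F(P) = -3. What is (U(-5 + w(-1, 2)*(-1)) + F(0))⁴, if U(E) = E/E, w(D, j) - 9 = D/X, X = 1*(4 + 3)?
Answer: 16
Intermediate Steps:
X = 7 (X = 1*7 = 7)
w(D, j) = 9 + D/7
U(E) = 1
(U(-5 + w(-1, 2)*(-1)) + F(0))⁴ = (1 - 3)⁴ = (-2)⁴ = 16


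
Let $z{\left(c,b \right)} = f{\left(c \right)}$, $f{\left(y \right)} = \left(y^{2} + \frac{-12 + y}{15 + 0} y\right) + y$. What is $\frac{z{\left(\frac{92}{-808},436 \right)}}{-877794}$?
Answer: $\frac{2737}{268631297820} \approx 1.0189 \cdot 10^{-8}$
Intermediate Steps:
$f{\left(y \right)} = y + y^{2} + y \left(- \frac{4}{5} + \frac{y}{15}\right)$ ($f{\left(y \right)} = \left(y^{2} + \frac{-12 + y}{15} y\right) + y = \left(y^{2} + \left(-12 + y\right) \frac{1}{15} y\right) + y = \left(y^{2} + \left(- \frac{4}{5} + \frac{y}{15}\right) y\right) + y = \left(y^{2} + y \left(- \frac{4}{5} + \frac{y}{15}\right)\right) + y = y + y^{2} + y \left(- \frac{4}{5} + \frac{y}{15}\right)$)
$z{\left(c,b \right)} = \frac{c \left(3 + 16 c\right)}{15}$
$\frac{z{\left(\frac{92}{-808},436 \right)}}{-877794} = \frac{\frac{1}{15} \frac{92}{-808} \left(3 + 16 \frac{92}{-808}\right)}{-877794} = \frac{92 \left(- \frac{1}{808}\right) \left(3 + 16 \cdot 92 \left(- \frac{1}{808}\right)\right)}{15} \left(- \frac{1}{877794}\right) = \frac{1}{15} \left(- \frac{23}{202}\right) \left(3 + 16 \left(- \frac{23}{202}\right)\right) \left(- \frac{1}{877794}\right) = \frac{1}{15} \left(- \frac{23}{202}\right) \left(3 - \frac{184}{101}\right) \left(- \frac{1}{877794}\right) = \frac{1}{15} \left(- \frac{23}{202}\right) \frac{119}{101} \left(- \frac{1}{877794}\right) = \left(- \frac{2737}{306030}\right) \left(- \frac{1}{877794}\right) = \frac{2737}{268631297820}$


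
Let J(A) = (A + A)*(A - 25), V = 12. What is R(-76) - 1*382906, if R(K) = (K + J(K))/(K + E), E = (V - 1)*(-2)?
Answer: -18770032/49 ≈ -3.8306e+5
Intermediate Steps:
E = -22 (E = (12 - 1)*(-2) = 11*(-2) = -22)
J(A) = 2*A*(-25 + A) (J(A) = (2*A)*(-25 + A) = 2*A*(-25 + A))
R(K) = (K + 2*K*(-25 + K))/(-22 + K) (R(K) = (K + 2*K*(-25 + K))/(K - 22) = (K + 2*K*(-25 + K))/(-22 + K))
R(-76) - 1*382906 = -76*(-49 + 2*(-76))/(-22 - 76) - 1*382906 = -76*(-49 - 152)/(-98) - 382906 = -76*(-1/98)*(-201) - 382906 = -7638/49 - 382906 = -18770032/49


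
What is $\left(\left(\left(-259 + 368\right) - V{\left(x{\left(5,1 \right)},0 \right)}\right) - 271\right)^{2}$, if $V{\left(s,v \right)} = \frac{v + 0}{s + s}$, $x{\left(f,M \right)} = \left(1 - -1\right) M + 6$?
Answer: $26244$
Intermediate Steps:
$x{\left(f,M \right)} = 6 + 2 M$ ($x{\left(f,M \right)} = \left(1 + 1\right) M + 6 = 2 M + 6 = 6 + 2 M$)
$V{\left(s,v \right)} = \frac{v}{2 s}$
$\left(\left(\left(-259 + 368\right) - V{\left(x{\left(5,1 \right)},0 \right)}\right) - 271\right)^{2} = \left(\left(\left(-259 + 368\right) - \frac{1}{2} \cdot 0 \frac{1}{6 + 2 \cdot 1}\right) - 271\right)^{2} = \left(\left(109 - \frac{1}{2} \cdot 0 \frac{1}{6 + 2}\right) - 271\right)^{2} = \left(\left(109 - \frac{1}{2} \cdot 0 \cdot \frac{1}{8}\right) - 271\right)^{2} = \left(\left(109 - 0\right) - 271\right)^{2} = \left(\left(109 + 0\right) - 271\right)^{2} = \left(109 - 271\right)^{2} = \left(-162\right)^{2} = 26244$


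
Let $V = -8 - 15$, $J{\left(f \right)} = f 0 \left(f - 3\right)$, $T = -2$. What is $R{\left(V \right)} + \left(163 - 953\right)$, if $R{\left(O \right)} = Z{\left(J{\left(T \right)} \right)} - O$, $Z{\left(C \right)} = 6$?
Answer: $-761$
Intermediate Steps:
$J{\left(f \right)} = 0$ ($J{\left(f \right)} = 0 \left(-3 + f\right) = 0$)
$V = -23$ ($V = -8 - 15 = -23$)
$R{\left(O \right)} = 6 - O$
$R{\left(V \right)} + \left(163 - 953\right) = \left(6 - -23\right) + \left(163 - 953\right) = \left(6 + 23\right) - 790 = 29 - 790 = -761$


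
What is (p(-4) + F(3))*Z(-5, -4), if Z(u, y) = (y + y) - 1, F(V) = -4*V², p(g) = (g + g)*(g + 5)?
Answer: 396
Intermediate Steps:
p(g) = 2*g*(5 + g) (p(g) = (2*g)*(5 + g) = 2*g*(5 + g))
Z(u, y) = -1 + 2*y (Z(u, y) = 2*y - 1 = -1 + 2*y)
(p(-4) + F(3))*Z(-5, -4) = (2*(-4)*(5 - 4) - 4*3²)*(-1 + 2*(-4)) = (2*(-4)*1 - 4*9)*(-1 - 8) = (-8 - 36)*(-9) = -44*(-9) = 396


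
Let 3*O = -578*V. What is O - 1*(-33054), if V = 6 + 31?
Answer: 77776/3 ≈ 25925.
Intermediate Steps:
V = 37
O = -21386/3 (O = (-578*37)/3 = (1/3)*(-21386) = -21386/3 ≈ -7128.7)
O - 1*(-33054) = -21386/3 - 1*(-33054) = -21386/3 + 33054 = 77776/3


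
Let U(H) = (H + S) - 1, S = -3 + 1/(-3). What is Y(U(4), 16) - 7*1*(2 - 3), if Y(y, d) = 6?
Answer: 13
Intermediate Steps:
S = -10/3 (S = -3 - ⅓ = -10/3 ≈ -3.3333)
U(H) = -13/3 + H (U(H) = (H - 10/3) - 1 = (-10/3 + H) - 1 = -13/3 + H)
Y(U(4), 16) - 7*1*(2 - 3) = 6 - 7*1*(2 - 3) = 6 - 7*1*(-1) = 6 - 7*(-1) = 6 - 1*(-7) = 6 + 7 = 13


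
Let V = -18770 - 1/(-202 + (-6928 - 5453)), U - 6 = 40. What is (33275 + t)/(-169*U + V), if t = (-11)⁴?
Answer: -602927028/334003151 ≈ -1.8052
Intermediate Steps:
U = 46 (U = 6 + 40 = 46)
V = -236182909/12583 (V = -18770 - 1/(-202 - 12381) = -18770 - 1/(-12583) = -18770 - 1*(-1/12583) = -18770 + 1/12583 = -236182909/12583 ≈ -18770.)
t = 14641
(33275 + t)/(-169*U + V) = (33275 + 14641)/(-169*46 - 236182909/12583) = 47916/(-7774 - 236182909/12583) = 47916/(-334003151/12583) = 47916*(-12583/334003151) = -602927028/334003151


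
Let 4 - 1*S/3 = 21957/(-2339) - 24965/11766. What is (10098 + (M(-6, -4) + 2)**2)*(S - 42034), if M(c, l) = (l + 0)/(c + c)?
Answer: -35024303830648549/82562022 ≈ -4.2422e+8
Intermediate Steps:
M(c, l) = l/(2*c) (M(c, l) = l/((2*c)) = l*(1/(2*c)) = l/(2*c))
S = 426821893/9173558 (S = 12 - 3*(21957/(-2339) - 24965/11766) = 12 - 3*(21957*(-1/2339) - 24965*1/11766) = 12 - 3*(-21957/2339 - 24965/11766) = 12 - 3*(-316739197/27520674) = 12 + 316739197/9173558 = 426821893/9173558 ≈ 46.527)
(10098 + (M(-6, -4) + 2)**2)*(S - 42034) = (10098 + ((1/2)*(-4)/(-6) + 2)**2)*(426821893/9173558 - 42034) = (10098 + ((1/2)*(-4)*(-1/6) + 2)**2)*(-385174515079/9173558) = (10098 + (1/3 + 2)**2)*(-385174515079/9173558) = (10098 + (7/3)**2)*(-385174515079/9173558) = (10098 + 49/9)*(-385174515079/9173558) = (90931/9)*(-385174515079/9173558) = -35024303830648549/82562022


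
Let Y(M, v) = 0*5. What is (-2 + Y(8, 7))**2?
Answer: 4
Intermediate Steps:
Y(M, v) = 0
(-2 + Y(8, 7))**2 = (-2 + 0)**2 = (-2)**2 = 4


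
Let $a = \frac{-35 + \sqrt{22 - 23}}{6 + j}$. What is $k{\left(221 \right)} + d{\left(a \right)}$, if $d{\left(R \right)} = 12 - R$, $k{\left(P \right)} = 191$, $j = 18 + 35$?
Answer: $\frac{12012}{59} - \frac{i}{59} \approx 203.59 - 0.016949 i$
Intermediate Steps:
$j = 53$
$a = - \frac{35}{59} + \frac{i}{59}$ ($a = \frac{-35 + \sqrt{22 - 23}}{6 + 53} = \frac{-35 + \sqrt{-1}}{59} = \left(-35 + i\right) \frac{1}{59} = - \frac{35}{59} + \frac{i}{59} \approx -0.59322 + 0.016949 i$)
$k{\left(221 \right)} + d{\left(a \right)} = 191 + \left(12 - \left(- \frac{35}{59} + \frac{i}{59}\right)\right) = 191 + \left(12 + \left(\frac{35}{59} - \frac{i}{59}\right)\right) = 191 + \left(\frac{743}{59} - \frac{i}{59}\right) = \frac{12012}{59} - \frac{i}{59}$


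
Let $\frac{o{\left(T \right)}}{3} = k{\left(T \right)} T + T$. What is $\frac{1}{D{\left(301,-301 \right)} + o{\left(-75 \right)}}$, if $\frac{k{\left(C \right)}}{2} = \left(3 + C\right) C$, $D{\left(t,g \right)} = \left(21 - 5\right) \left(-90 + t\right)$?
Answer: $- \frac{1}{2426849} \approx -4.1206 \cdot 10^{-7}$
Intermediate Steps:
$D{\left(t,g \right)} = -1440 + 16 t$ ($D{\left(t,g \right)} = 16 \left(-90 + t\right) = -1440 + 16 t$)
$k{\left(C \right)} = 2 C \left(3 + C\right)$ ($k{\left(C \right)} = 2 \left(3 + C\right) C = 2 C \left(3 + C\right)$)
$o{\left(T \right)} = 3 T + 6 T^{2} \left(3 + T\right)$ ($o{\left(T \right)} = 3 \left(2 T \left(3 + T\right) T + T\right) = 3 \left(2 T^{2} \left(3 + T\right) + T\right) = 3 \left(T + 2 T^{2} \left(3 + T\right)\right) = 3 T + 6 T^{2} \left(3 + T\right)$)
$\frac{1}{D{\left(301,-301 \right)} + o{\left(-75 \right)}} = \frac{1}{\left(-1440 + 16 \cdot 301\right) + 3 \left(-75\right) \left(1 + 2 \left(-75\right) \left(3 - 75\right)\right)} = \frac{1}{\left(-1440 + 4816\right) + 3 \left(-75\right) \left(1 + 2 \left(-75\right) \left(-72\right)\right)} = \frac{1}{3376 + 3 \left(-75\right) \left(1 + 10800\right)} = \frac{1}{3376 + 3 \left(-75\right) 10801} = \frac{1}{3376 - 2430225} = \frac{1}{-2426849} = - \frac{1}{2426849}$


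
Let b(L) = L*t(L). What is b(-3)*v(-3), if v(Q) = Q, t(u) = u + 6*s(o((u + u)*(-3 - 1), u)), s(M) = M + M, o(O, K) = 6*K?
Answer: -1971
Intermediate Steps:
s(M) = 2*M
t(u) = 73*u (t(u) = u + 6*(2*(6*u)) = u + 6*(12*u) = u + 72*u = 73*u)
b(L) = 73*L² (b(L) = L*(73*L) = 73*L²)
b(-3)*v(-3) = (73*(-3)²)*(-3) = (73*9)*(-3) = 657*(-3) = -1971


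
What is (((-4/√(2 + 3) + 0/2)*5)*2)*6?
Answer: -48*√5 ≈ -107.33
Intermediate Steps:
(((-4/√(2 + 3) + 0/2)*5)*2)*6 = (((-4*√5/5 + 0*(½))*5)*2)*6 = (((-4*√5/5 + 0)*5)*2)*6 = ((-4*√5/5*5)*2)*6 = (-4*√5*2)*6 = -8*√5*6 = -48*√5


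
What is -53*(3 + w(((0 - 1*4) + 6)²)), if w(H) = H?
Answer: -371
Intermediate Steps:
-53*(3 + w(((0 - 1*4) + 6)²)) = -53*(3 + ((0 - 1*4) + 6)²) = -53*(3 + ((0 - 4) + 6)²) = -53*(3 + (-4 + 6)²) = -53*(3 + 2²) = -53*(3 + 4) = -53*7 = -371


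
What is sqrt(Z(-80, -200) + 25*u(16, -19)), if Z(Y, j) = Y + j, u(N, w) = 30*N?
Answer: 2*sqrt(2930) ≈ 108.26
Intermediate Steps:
sqrt(Z(-80, -200) + 25*u(16, -19)) = sqrt((-80 - 200) + 25*(30*16)) = sqrt(-280 + 25*480) = sqrt(-280 + 12000) = sqrt(11720) = 2*sqrt(2930)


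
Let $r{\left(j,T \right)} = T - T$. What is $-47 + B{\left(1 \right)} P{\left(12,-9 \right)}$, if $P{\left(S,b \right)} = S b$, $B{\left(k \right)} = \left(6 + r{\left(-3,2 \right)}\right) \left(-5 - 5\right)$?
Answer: $6433$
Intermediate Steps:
$r{\left(j,T \right)} = 0$
$B{\left(k \right)} = -60$ ($B{\left(k \right)} = \left(6 + 0\right) \left(-5 - 5\right) = 6 \left(-10\right) = -60$)
$-47 + B{\left(1 \right)} P{\left(12,-9 \right)} = -47 - 60 \cdot 12 \left(-9\right) = -47 - -6480 = -47 + 6480 = 6433$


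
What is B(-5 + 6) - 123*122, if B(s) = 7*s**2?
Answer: -14999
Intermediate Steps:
B(-5 + 6) - 123*122 = 7*(-5 + 6)**2 - 123*122 = 7*1**2 - 15006 = 7*1 - 15006 = 7 - 15006 = -14999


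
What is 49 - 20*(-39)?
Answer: 829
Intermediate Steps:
49 - 20*(-39) = 49 + 780 = 829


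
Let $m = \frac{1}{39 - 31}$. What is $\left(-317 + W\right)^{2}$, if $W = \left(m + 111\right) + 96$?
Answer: $\frac{772641}{64} \approx 12073.0$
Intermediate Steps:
$m = \frac{1}{8}$ ($m = \frac{1}{39 - 31} = \frac{1}{8} \approx 0.125$)
$W = \frac{1657}{8}$ ($W = \left(\frac{1}{8} + 111\right) + 96 = \frac{889}{8} + 96 = \frac{1657}{8} \approx 207.13$)
$\left(-317 + W\right)^{2} = \left(-317 + \frac{1657}{8}\right)^{2} = \left(- \frac{879}{8}\right)^{2} = \frac{772641}{64}$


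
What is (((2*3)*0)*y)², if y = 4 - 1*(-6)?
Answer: 0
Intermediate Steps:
y = 10 (y = 4 + 6 = 10)
(((2*3)*0)*y)² = (((2*3)*0)*10)² = ((6*0)*10)² = (0*10)² = 0² = 0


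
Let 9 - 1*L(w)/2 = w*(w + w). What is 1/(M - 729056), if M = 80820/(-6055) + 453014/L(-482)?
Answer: -80382547/58604490289171 ≈ -1.3716e-6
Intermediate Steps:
L(w) = 18 - 4*w² (L(w) = 18 - 2*w*(w + w) = 18 - 2*w*2*w = 18 - 4*w²)
M = -1112103539/80382547 (M = 80820/(-6055) + 453014/(18 - 4*(-482)²) = 80820*(-1/6055) + 453014/(18 - 4*232324) = -16164/1211 + 453014/(18 - 929296) = -16164/1211 + 453014/(-929278) = -16164/1211 + 453014*(-1/929278) = -16164/1211 - 226507/464639 = -1112103539/80382547 ≈ -13.835)
1/(M - 729056) = 1/(-1112103539/80382547 - 729056) = 1/(-58604490289171/80382547) = -80382547/58604490289171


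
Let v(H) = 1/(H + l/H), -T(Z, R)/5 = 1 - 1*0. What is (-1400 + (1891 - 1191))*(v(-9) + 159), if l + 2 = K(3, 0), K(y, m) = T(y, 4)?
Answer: -4114950/37 ≈ -1.1121e+5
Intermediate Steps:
T(Z, R) = -5 (T(Z, R) = -5*(1 - 1*0) = -5*(1 + 0) = -5*1 = -5)
K(y, m) = -5
l = -7 (l = -2 - 5 = -7)
v(H) = 1/(H - 7/H)
(-1400 + (1891 - 1191))*(v(-9) + 159) = (-1400 + (1891 - 1191))*(-9/(-7 + (-9)²) + 159) = (-1400 + 700)*(-9/(-7 + 81) + 159) = -700*(-9/74 + 159) = -700*11757/74 = -4114950/37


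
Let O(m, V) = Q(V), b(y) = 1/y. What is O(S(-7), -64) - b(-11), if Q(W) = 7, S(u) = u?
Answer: 78/11 ≈ 7.0909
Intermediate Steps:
O(m, V) = 7
O(S(-7), -64) - b(-11) = 7 - 1/(-11) = 7 - 1*(-1/11) = 7 + 1/11 = 78/11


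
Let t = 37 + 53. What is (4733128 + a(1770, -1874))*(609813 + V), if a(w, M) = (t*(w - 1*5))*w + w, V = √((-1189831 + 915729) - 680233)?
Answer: 174345169592574 + 285899398*I*√954335 ≈ 1.7435e+14 + 2.793e+11*I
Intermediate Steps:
t = 90
V = I*√954335 (V = √(-274102 - 680233) = √(-954335) = I*√954335 ≈ 976.9*I)
a(w, M) = w + w*(-450 + 90*w) (a(w, M) = (90*(w - 1*5))*w + w = (90*(w - 5))*w + w = (90*(-5 + w))*w + w = (-450 + 90*w)*w + w = w*(-450 + 90*w) + w = w + w*(-450 + 90*w))
(4733128 + a(1770, -1874))*(609813 + V) = (4733128 + 1770*(-449 + 90*1770))*(609813 + I*√954335) = (4733128 + 1770*(-449 + 159300))*(609813 + I*√954335) = (4733128 + 1770*158851)*(609813 + I*√954335) = (4733128 + 281166270)*(609813 + I*√954335) = 285899398*(609813 + I*√954335) = 174345169592574 + 285899398*I*√954335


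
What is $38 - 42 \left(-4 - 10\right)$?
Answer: $626$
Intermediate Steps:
$38 - 42 \left(-4 - 10\right) = 38 - -588 = 38 + 588 = 626$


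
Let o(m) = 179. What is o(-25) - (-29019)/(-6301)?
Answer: 1098860/6301 ≈ 174.39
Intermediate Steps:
o(-25) - (-29019)/(-6301) = 179 - (-29019)/(-6301) = 179 - (-29019)*(-1)/6301 = 179 - 1*29019/6301 = 179 - 29019/6301 = 1098860/6301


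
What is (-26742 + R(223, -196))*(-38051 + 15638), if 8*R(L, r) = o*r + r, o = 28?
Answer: 1230585765/2 ≈ 6.1529e+8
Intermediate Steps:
R(L, r) = 29*r/8 (R(L, r) = (28*r + r)/8 = (29*r)/8 = 29*r/8)
(-26742 + R(223, -196))*(-38051 + 15638) = (-26742 + (29/8)*(-196))*(-38051 + 15638) = (-26742 - 1421/2)*(-22413) = -54905/2*(-22413) = 1230585765/2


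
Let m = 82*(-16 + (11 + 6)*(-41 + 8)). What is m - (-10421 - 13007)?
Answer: -23886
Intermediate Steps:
m = -47314 (m = 82*(-16 + 17*(-33)) = 82*(-16 - 561) = 82*(-577) = -47314)
m - (-10421 - 13007) = -47314 - (-10421 - 13007) = -47314 - 1*(-23428) = -47314 + 23428 = -23886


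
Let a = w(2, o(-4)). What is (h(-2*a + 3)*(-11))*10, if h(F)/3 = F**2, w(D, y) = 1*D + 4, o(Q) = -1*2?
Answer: -26730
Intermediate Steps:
o(Q) = -2
w(D, y) = 4 + D (w(D, y) = D + 4 = 4 + D)
a = 6 (a = 4 + 2 = 6)
h(F) = 3*F**2
(h(-2*a + 3)*(-11))*10 = ((3*(-2*6 + 3)**2)*(-11))*10 = ((3*(-12 + 3)**2)*(-11))*10 = ((3*(-9)**2)*(-11))*10 = ((3*81)*(-11))*10 = (243*(-11))*10 = -2673*10 = -26730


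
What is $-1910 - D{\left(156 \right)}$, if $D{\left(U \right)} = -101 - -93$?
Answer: $-1902$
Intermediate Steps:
$D{\left(U \right)} = -8$ ($D{\left(U \right)} = -101 + 93 = -8$)
$-1910 - D{\left(156 \right)} = -1910 - -8 = -1910 + 8 = -1902$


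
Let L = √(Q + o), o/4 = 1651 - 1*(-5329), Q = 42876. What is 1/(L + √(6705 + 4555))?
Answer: 1/(2*(√2815 + √17699)) ≈ 0.0026868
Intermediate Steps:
o = 27920 (o = 4*(1651 - 1*(-5329)) = 4*(1651 + 5329) = 4*6980 = 27920)
L = 2*√17699 (L = √(42876 + 27920) = √70796 = 2*√17699 ≈ 266.08)
1/(L + √(6705 + 4555)) = 1/(2*√17699 + √(6705 + 4555)) = 1/(2*√17699 + √11260) = 1/(2*√17699 + 2*√2815) = 1/(2*√2815 + 2*√17699)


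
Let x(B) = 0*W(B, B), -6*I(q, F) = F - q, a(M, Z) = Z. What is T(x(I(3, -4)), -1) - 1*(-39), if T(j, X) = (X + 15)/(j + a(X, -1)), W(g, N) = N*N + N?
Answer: 25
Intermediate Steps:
W(g, N) = N + N² (W(g, N) = N² + N = N + N²)
I(q, F) = -F/6 + q/6 (I(q, F) = -(F - q)/6 = -F/6 + q/6)
x(B) = 0 (x(B) = 0*(B*(1 + B)) = 0)
T(j, X) = (15 + X)/(-1 + j) (T(j, X) = (X + 15)/(j - 1) = (15 + X)/(-1 + j))
T(x(I(3, -4)), -1) - 1*(-39) = (15 - 1)/(-1 + 0) - 1*(-39) = 14/(-1) + 39 = -1*14 + 39 = -14 + 39 = 25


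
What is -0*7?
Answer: 0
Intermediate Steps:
-0*7 = -3*0*7 = 0*7 = 0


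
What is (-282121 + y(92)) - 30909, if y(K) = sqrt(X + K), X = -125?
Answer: -313030 + I*sqrt(33) ≈ -3.1303e+5 + 5.7446*I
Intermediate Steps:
y(K) = sqrt(-125 + K)
(-282121 + y(92)) - 30909 = (-282121 + sqrt(-125 + 92)) - 30909 = (-282121 + sqrt(-33)) - 30909 = (-282121 + I*sqrt(33)) - 30909 = -313030 + I*sqrt(33)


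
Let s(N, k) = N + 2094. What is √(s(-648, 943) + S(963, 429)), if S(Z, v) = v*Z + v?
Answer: √415002 ≈ 644.21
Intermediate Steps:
S(Z, v) = v + Z*v (S(Z, v) = Z*v + v = v + Z*v)
s(N, k) = 2094 + N
√(s(-648, 943) + S(963, 429)) = √((2094 - 648) + 429*(1 + 963)) = √(1446 + 429*964) = √(1446 + 413556) = √415002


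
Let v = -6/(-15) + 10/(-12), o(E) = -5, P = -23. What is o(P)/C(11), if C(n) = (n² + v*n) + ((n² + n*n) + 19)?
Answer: -150/11317 ≈ -0.013254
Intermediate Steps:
v = -13/30 (v = -6*(-1/15) + 10*(-1/12) = ⅖ - ⅚ = -13/30 ≈ -0.43333)
C(n) = 19 + 3*n² - 13*n/30 (C(n) = (n² - 13*n/30) + ((n² + n*n) + 19) = (n² - 13*n/30) + ((n² + n²) + 19) = (n² - 13*n/30) + (2*n² + 19) = (n² - 13*n/30) + (19 + 2*n²) = 19 + 3*n² - 13*n/30)
o(P)/C(11) = -5/(19 + 3*11² - 13/30*11) = -5/(19 + 3*121 - 143/30) = -5/(19 + 363 - 143/30) = -5/11317/30 = -5*30/11317 = -150/11317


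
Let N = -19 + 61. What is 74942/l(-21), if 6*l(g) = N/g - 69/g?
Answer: 1049188/3 ≈ 3.4973e+5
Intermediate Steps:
N = 42
l(g) = -9/(2*g) (l(g) = (42/g - 69/g)/6 = (-27/g)/6 = -9/(2*g))
74942/l(-21) = 74942/((-9/2/(-21))) = 74942/((-9/2*(-1/21))) = 74942/(3/14) = 74942*(14/3) = 1049188/3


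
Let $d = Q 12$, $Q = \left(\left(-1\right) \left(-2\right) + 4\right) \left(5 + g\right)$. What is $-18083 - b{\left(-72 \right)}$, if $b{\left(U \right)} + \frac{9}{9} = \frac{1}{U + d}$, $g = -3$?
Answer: $- \frac{1301905}{72} \approx -18082.0$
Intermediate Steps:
$Q = 12$ ($Q = \left(\left(-1\right) \left(-2\right) + 4\right) \left(5 - 3\right) = \left(2 + 4\right) 2 = 6 \cdot 2 = 12$)
$d = 144$ ($d = 12 \cdot 12 = 144$)
$b{\left(U \right)} = -1 + \frac{1}{144 + U}$ ($b{\left(U \right)} = -1 + \frac{1}{U + 144} = -1 + \frac{1}{144 + U}$)
$-18083 - b{\left(-72 \right)} = -18083 - \frac{-143 - -72}{144 - 72} = -18083 - \frac{-143 + 72}{72} = -18083 - \frac{1}{72} \left(-71\right) = -18083 - - \frac{71}{72} = -18083 + \frac{71}{72} = - \frac{1301905}{72}$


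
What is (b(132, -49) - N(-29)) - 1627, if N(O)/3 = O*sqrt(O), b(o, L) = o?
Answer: -1495 + 87*I*sqrt(29) ≈ -1495.0 + 468.51*I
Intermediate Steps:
N(O) = 3*O**(3/2) (N(O) = 3*(O*sqrt(O)) = 3*O**(3/2))
(b(132, -49) - N(-29)) - 1627 = (132 - 3*(-29)**(3/2)) - 1627 = (132 - 3*(-29*I*sqrt(29))) - 1627 = (132 - (-87)*I*sqrt(29)) - 1627 = (132 + 87*I*sqrt(29)) - 1627 = -1495 + 87*I*sqrt(29)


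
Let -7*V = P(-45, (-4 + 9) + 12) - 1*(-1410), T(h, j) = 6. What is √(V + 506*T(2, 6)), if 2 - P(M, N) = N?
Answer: √138999/7 ≈ 53.261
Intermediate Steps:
P(M, N) = 2 - N
V = -1395/7 (V = -((2 - ((-4 + 9) + 12)) - 1*(-1410))/7 = -((2 - (5 + 12)) + 1410)/7 = -((2 - 1*17) + 1410)/7 = -((2 - 17) + 1410)/7 = -(-15 + 1410)/7 = -⅐*1395 = -1395/7 ≈ -199.29)
√(V + 506*T(2, 6)) = √(-1395/7 + 506*6) = √(-1395/7 + 3036) = √(19857/7) = √138999/7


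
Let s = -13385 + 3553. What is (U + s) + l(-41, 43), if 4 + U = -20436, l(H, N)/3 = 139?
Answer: -29855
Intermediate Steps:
l(H, N) = 417 (l(H, N) = 3*139 = 417)
s = -9832
U = -20440 (U = -4 - 20436 = -20440)
(U + s) + l(-41, 43) = (-20440 - 9832) + 417 = -30272 + 417 = -29855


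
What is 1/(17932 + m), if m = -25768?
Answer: -1/7836 ≈ -0.00012762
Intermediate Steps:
1/(17932 + m) = 1/(17932 - 25768) = 1/(-7836) = -1/7836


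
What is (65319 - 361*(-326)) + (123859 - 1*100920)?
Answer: 205944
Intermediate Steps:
(65319 - 361*(-326)) + (123859 - 1*100920) = (65319 + 117686) + (123859 - 100920) = 183005 + 22939 = 205944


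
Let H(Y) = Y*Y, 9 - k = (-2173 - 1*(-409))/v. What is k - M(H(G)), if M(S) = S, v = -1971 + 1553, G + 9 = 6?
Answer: -882/209 ≈ -4.2201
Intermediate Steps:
G = -3 (G = -9 + 6 = -3)
v = -418
k = 999/209 (k = 9 - (-2173 - 1*(-409))/(-418) = 9 - (-2173 + 409)*(-1)/418 = 9 - (-1764)*(-1)/418 = 9 - 1*882/209 = 9 - 882/209 = 999/209 ≈ 4.7799)
H(Y) = Y**2
k - M(H(G)) = 999/209 - 1*(-3)**2 = 999/209 - 1*9 = 999/209 - 9 = -882/209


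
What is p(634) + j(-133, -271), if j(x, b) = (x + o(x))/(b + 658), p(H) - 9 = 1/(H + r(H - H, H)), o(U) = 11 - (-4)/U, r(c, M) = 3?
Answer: 13561724/1561287 ≈ 8.6862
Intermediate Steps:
o(U) = 11 + 4/U
p(H) = 9 + 1/(3 + H) (p(H) = 9 + 1/(H + 3) = 9 + 1/(3 + H))
j(x, b) = (11 + x + 4/x)/(658 + b) (j(x, b) = (x + (11 + 4/x))/(b + 658) = (11 + x + 4/x)/(658 + b))
p(634) + j(-133, -271) = (28 + 9*634)/(3 + 634) + (4 + (-133)² + 11*(-133))/((-133)*(658 - 271)) = (28 + 5706)/637 - 1/133*(4 + 17689 - 1463)/387 = (1/637)*5734 - 1/133*1/387*16230 = 5734/637 - 5410/17157 = 13561724/1561287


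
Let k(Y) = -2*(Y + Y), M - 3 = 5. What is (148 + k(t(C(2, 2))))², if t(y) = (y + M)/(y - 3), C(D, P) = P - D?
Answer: 226576/9 ≈ 25175.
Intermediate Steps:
M = 8 (M = 3 + 5 = 8)
t(y) = (8 + y)/(-3 + y) (t(y) = (y + 8)/(y - 3) = (8 + y)/(-3 + y))
k(Y) = -4*Y
(148 + k(t(C(2, 2))))² = (148 - 4*(8 + (2 - 1*2))/(-3 + (2 - 1*2)))² = (148 - 4*(8 + (2 - 2))/(-3 + (2 - 2)))² = (148 - 4*(8 + 0)/(-3 + 0))² = (148 - 4*8/(-3))² = (148 - (-4)*8/3)² = (148 - 4*(-8/3))² = (148 + 32/3)² = (476/3)² = 226576/9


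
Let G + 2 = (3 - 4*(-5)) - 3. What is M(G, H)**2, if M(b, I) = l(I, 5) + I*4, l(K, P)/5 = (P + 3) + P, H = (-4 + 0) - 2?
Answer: 1681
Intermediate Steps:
H = -6 (H = -4 - 2 = -6)
l(K, P) = 15 + 10*P (l(K, P) = 5*((P + 3) + P) = 5*((3 + P) + P) = 5*(3 + 2*P) = 15 + 10*P)
G = 18 (G = -2 + ((3 - 4*(-5)) - 3) = -2 + ((3 + 20) - 3) = -2 + (23 - 3) = -2 + 20 = 18)
M(b, I) = 65 + 4*I (M(b, I) = (15 + 10*5) + I*4 = (15 + 50) + 4*I = 65 + 4*I)
M(G, H)**2 = (65 + 4*(-6))**2 = (65 - 24)**2 = 41**2 = 1681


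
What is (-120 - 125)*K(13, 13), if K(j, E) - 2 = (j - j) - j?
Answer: 2695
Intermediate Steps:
K(j, E) = 2 - j (K(j, E) = 2 + ((j - j) - j) = 2 + (0 - j) = 2 - j)
(-120 - 125)*K(13, 13) = (-120 - 125)*(2 - 1*13) = -245*(2 - 13) = -245*(-11) = 2695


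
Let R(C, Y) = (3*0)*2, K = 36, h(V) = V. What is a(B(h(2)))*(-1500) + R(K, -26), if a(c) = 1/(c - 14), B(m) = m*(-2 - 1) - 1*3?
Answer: 1500/23 ≈ 65.217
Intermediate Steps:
B(m) = -3 - 3*m (B(m) = m*(-3) - 3 = -3*m - 3 = -3 - 3*m)
a(c) = 1/(-14 + c)
R(C, Y) = 0 (R(C, Y) = 0*2 = 0)
a(B(h(2)))*(-1500) + R(K, -26) = -1500/(-14 + (-3 - 3*2)) + 0 = -1500/(-14 + (-3 - 6)) + 0 = -1500/(-14 - 9) + 0 = -1500/(-23) + 0 = -1/23*(-1500) + 0 = 1500/23 + 0 = 1500/23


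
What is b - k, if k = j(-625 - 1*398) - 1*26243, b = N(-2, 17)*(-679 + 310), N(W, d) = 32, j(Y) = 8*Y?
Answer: 22619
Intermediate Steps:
b = -11808 (b = 32*(-679 + 310) = 32*(-369) = -11808)
k = -34427 (k = 8*(-625 - 1*398) - 1*26243 = 8*(-625 - 398) - 26243 = 8*(-1023) - 26243 = -8184 - 26243 = -34427)
b - k = -11808 - 1*(-34427) = -11808 + 34427 = 22619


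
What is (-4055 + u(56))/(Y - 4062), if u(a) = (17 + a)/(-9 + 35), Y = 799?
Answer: 105357/84838 ≈ 1.2419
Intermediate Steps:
u(a) = 17/26 + a/26 (u(a) = (17 + a)/26 = (17 + a)*(1/26) = 17/26 + a/26)
(-4055 + u(56))/(Y - 4062) = (-4055 + (17/26 + (1/26)*56))/(799 - 4062) = (-4055 + (17/26 + 28/13))/(-3263) = (-4055 + 73/26)*(-1/3263) = -105357/26*(-1/3263) = 105357/84838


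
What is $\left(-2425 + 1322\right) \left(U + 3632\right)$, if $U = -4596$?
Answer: $1063292$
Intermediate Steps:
$\left(-2425 + 1322\right) \left(U + 3632\right) = \left(-2425 + 1322\right) \left(-4596 + 3632\right) = \left(-1103\right) \left(-964\right) = 1063292$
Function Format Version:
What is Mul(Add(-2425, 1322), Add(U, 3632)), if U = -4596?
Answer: 1063292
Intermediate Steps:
Mul(Add(-2425, 1322), Add(U, 3632)) = Mul(Add(-2425, 1322), Add(-4596, 3632)) = Mul(-1103, -964) = 1063292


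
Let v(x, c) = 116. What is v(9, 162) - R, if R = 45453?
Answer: -45337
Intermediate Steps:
v(9, 162) - R = 116 - 1*45453 = 116 - 45453 = -45337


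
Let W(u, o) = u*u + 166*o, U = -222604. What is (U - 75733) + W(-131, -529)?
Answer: -368990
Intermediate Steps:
W(u, o) = u**2 + 166*o
(U - 75733) + W(-131, -529) = (-222604 - 75733) + ((-131)**2 + 166*(-529)) = -298337 + (17161 - 87814) = -298337 - 70653 = -368990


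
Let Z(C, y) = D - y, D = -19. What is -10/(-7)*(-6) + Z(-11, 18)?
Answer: -319/7 ≈ -45.571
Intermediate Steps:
Z(C, y) = -19 - y
-10/(-7)*(-6) + Z(-11, 18) = -10/(-7)*(-6) + (-19 - 1*18) = -10*(-⅐)*(-6) + (-19 - 18) = (10/7)*(-6) - 37 = -60/7 - 37 = -319/7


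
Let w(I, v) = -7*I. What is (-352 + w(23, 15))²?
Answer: 263169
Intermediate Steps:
(-352 + w(23, 15))² = (-352 - 7*23)² = (-352 - 161)² = (-513)² = 263169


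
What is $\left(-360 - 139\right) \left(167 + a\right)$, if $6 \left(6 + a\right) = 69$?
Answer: $- \frac{172155}{2} \approx -86078.0$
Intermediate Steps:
$a = \frac{11}{2}$ ($a = -6 + \frac{1}{6} \cdot 69 = -6 + \frac{23}{2} = \frac{11}{2} \approx 5.5$)
$\left(-360 - 139\right) \left(167 + a\right) = \left(-360 - 139\right) \left(167 + \frac{11}{2}\right) = \left(-499\right) \frac{345}{2} = - \frac{172155}{2}$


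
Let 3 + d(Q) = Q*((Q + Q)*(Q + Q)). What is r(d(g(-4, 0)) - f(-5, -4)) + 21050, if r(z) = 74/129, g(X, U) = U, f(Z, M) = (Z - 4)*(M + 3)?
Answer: 2715524/129 ≈ 21051.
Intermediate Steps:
f(Z, M) = (-4 + Z)*(3 + M)
d(Q) = -3 + 4*Q³ (d(Q) = -3 + Q*((Q + Q)*(Q + Q)) = -3 + Q*((2*Q)*(2*Q)) = -3 + Q*(4*Q²) = -3 + 4*Q³)
r(z) = 74/129 (r(z) = 74*(1/129) = 74/129)
r(d(g(-4, 0)) - f(-5, -4)) + 21050 = 74/129 + 21050 = 2715524/129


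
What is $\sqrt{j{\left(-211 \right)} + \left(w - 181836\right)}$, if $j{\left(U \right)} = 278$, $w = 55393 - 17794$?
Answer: $i \sqrt{143959} \approx 379.42 i$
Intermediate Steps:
$w = 37599$
$\sqrt{j{\left(-211 \right)} + \left(w - 181836\right)} = \sqrt{278 + \left(37599 - 181836\right)} = \sqrt{278 - 144237} = \sqrt{-143959} = i \sqrt{143959}$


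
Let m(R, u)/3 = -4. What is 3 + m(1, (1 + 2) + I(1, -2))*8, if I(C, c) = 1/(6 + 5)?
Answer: -93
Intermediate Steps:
I(C, c) = 1/11
m(R, u) = -12 (m(R, u) = 3*(-4) = -12)
3 + m(1, (1 + 2) + I(1, -2))*8 = 3 - 12*8 = 3 - 96 = -93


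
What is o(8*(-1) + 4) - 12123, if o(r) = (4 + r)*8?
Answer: -12123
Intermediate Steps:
o(r) = 32 + 8*r
o(8*(-1) + 4) - 12123 = (32 + 8*(8*(-1) + 4)) - 12123 = (32 + 8*(-8 + 4)) - 12123 = (32 + 8*(-4)) - 12123 = (32 - 32) - 12123 = 0 - 12123 = -12123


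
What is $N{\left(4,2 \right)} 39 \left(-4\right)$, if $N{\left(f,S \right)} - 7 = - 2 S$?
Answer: $-468$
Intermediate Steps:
$N{\left(f,S \right)} = 7 - 2 S$
$N{\left(4,2 \right)} 39 \left(-4\right) = \left(7 - 4\right) 39 \left(-4\right) = 3 \cdot 39 \left(-4\right) = 117 \left(-4\right) = -468$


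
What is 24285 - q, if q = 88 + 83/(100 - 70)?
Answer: 725827/30 ≈ 24194.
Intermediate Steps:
q = 2723/30 (q = 88 + 83/30 = 2723/30 ≈ 90.767)
24285 - q = 24285 - 1*2723/30 = 24285 - 2723/30 = 725827/30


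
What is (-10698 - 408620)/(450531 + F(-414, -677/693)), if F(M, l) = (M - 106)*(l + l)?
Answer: -290587374/312922063 ≈ -0.92863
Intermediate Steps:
F(M, l) = 2*l*(-106 + M) (F(M, l) = (-106 + M)*(2*l) = 2*l*(-106 + M))
(-10698 - 408620)/(450531 + F(-414, -677/693)) = (-10698 - 408620)/(450531 + 2*(-677/693)*(-106 - 414)) = -419318/(450531 + 2*(-677*1/693)*(-520)) = -419318/(450531 + 2*(-677/693)*(-520)) = -419318/(450531 + 704080/693) = -419318/312922063/693 = -419318*693/312922063 = -290587374/312922063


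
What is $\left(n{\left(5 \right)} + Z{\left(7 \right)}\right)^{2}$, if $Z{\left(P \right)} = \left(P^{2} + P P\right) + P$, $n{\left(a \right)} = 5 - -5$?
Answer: $13225$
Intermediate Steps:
$n{\left(a \right)} = 10$ ($n{\left(a \right)} = 5 + 5 = 10$)
$Z{\left(P \right)} = P + 2 P^{2}$ ($Z{\left(P \right)} = \left(P^{2} + P^{2}\right) + P = 2 P^{2} + P = P + 2 P^{2}$)
$\left(n{\left(5 \right)} + Z{\left(7 \right)}\right)^{2} = \left(10 + 7 \left(1 + 2 \cdot 7\right)\right)^{2} = \left(10 + 7 \left(1 + 14\right)\right)^{2} = \left(10 + 7 \cdot 15\right)^{2} = \left(10 + 105\right)^{2} = 115^{2} = 13225$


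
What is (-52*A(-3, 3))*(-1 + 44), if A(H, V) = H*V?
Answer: 20124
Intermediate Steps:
(-52*A(-3, 3))*(-1 + 44) = (-(-156)*3)*(-1 + 44) = -52*(-9)*43 = 468*43 = 20124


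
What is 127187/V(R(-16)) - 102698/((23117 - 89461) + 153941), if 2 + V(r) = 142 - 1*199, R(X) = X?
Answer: -11147258821/5168223 ≈ -2156.9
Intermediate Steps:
V(r) = -59 (V(r) = -2 + (142 - 1*199) = -2 + (142 - 199) = -2 - 57 = -59)
127187/V(R(-16)) - 102698/((23117 - 89461) + 153941) = 127187/(-59) - 102698/((23117 - 89461) + 153941) = 127187*(-1/59) - 102698/(-66344 + 153941) = -127187/59 - 102698/87597 = -11147258821/5168223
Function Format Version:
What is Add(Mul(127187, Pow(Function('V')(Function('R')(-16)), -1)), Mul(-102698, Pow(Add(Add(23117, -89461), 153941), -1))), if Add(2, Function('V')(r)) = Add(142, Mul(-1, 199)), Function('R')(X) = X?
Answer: Rational(-11147258821, 5168223) ≈ -2156.9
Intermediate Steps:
Function('V')(r) = -59 (Function('V')(r) = Add(-2, Add(142, Mul(-1, 199))) = Add(-2, Add(142, -199)) = Add(-2, -57) = -59)
Add(Mul(127187, Pow(Function('V')(Function('R')(-16)), -1)), Mul(-102698, Pow(Add(Add(23117, -89461), 153941), -1))) = Add(Mul(127187, Pow(-59, -1)), Mul(-102698, Pow(Add(Add(23117, -89461), 153941), -1))) = Add(Mul(127187, Rational(-1, 59)), Mul(-102698, Pow(Add(-66344, 153941), -1))) = Add(Rational(-127187, 59), Mul(-102698, Pow(87597, -1))) = Add(Rational(-127187, 59), Mul(-102698, Rational(1, 87597))) = Add(Rational(-127187, 59), Rational(-102698, 87597)) = Rational(-11147258821, 5168223)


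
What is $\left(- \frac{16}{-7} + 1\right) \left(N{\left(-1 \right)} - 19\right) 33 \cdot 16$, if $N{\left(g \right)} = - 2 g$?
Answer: $- \frac{206448}{7} \approx -29493.0$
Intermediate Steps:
$\left(- \frac{16}{-7} + 1\right) \left(N{\left(-1 \right)} - 19\right) 33 \cdot 16 = \left(- \frac{16}{-7} + 1\right) \left(\left(-2\right) \left(-1\right) - 19\right) 33 \cdot 16 = \left(\left(-16\right) \left(- \frac{1}{7}\right) + 1\right) \left(2 - 19\right) 33 \cdot 16 = \left(\frac{16}{7} + 1\right) \left(-17\right) 33 \cdot 16 = \frac{23}{7} \left(-17\right) 33 \cdot 16 = \left(- \frac{391}{7}\right) 33 \cdot 16 = \left(- \frac{12903}{7}\right) 16 = - \frac{206448}{7}$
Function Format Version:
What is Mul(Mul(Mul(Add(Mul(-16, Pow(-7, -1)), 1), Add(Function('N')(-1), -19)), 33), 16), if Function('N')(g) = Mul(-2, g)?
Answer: Rational(-206448, 7) ≈ -29493.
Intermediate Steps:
Mul(Mul(Mul(Add(Mul(-16, Pow(-7, -1)), 1), Add(Function('N')(-1), -19)), 33), 16) = Mul(Mul(Mul(Add(Mul(-16, Pow(-7, -1)), 1), Add(Mul(-2, -1), -19)), 33), 16) = Mul(Mul(Mul(Add(Mul(-16, Rational(-1, 7)), 1), Add(2, -19)), 33), 16) = Mul(Mul(Mul(Add(Rational(16, 7), 1), -17), 33), 16) = Mul(Mul(Mul(Rational(23, 7), -17), 33), 16) = Mul(Mul(Rational(-391, 7), 33), 16) = Mul(Rational(-12903, 7), 16) = Rational(-206448, 7)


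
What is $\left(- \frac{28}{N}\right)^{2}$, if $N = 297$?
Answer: $\frac{784}{88209} \approx 0.008888$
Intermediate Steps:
$\left(- \frac{28}{N}\right)^{2} = \left(- \frac{28}{297}\right)^{2} = \frac{784}{88209}$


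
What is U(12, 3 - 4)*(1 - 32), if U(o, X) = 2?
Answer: -62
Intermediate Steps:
U(12, 3 - 4)*(1 - 32) = 2*(1 - 32) = 2*(-31) = -62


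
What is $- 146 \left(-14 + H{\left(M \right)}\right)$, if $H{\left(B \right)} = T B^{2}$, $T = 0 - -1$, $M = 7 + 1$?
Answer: $-7300$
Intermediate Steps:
$M = 8$
$T = 1$ ($T = 0 + 1 = 1$)
$H{\left(B \right)} = B^{2}$ ($H{\left(B \right)} = 1 B^{2} = B^{2}$)
$- 146 \left(-14 + H{\left(M \right)}\right) = - 146 \left(-14 + 8^{2}\right) = - 146 \left(-14 + 64\right) = \left(-146\right) 50 = -7300$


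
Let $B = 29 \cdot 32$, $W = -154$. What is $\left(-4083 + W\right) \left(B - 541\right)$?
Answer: $-1639719$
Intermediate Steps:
$B = 928$
$\left(-4083 + W\right) \left(B - 541\right) = \left(-4083 - 154\right) \left(928 - 541\right) = \left(-4237\right) 387 = -1639719$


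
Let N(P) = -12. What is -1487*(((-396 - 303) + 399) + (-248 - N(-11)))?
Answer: 797032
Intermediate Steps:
-1487*(((-396 - 303) + 399) + (-248 - N(-11))) = -1487*(((-396 - 303) + 399) + (-248 - 1*(-12))) = -1487*((-699 + 399) + (-248 + 12)) = -1487*(-300 - 236) = -1487*(-536) = 797032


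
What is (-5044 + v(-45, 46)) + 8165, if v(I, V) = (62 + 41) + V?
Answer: 3270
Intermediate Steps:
v(I, V) = 103 + V
(-5044 + v(-45, 46)) + 8165 = (-5044 + (103 + 46)) + 8165 = (-5044 + 149) + 8165 = -4895 + 8165 = 3270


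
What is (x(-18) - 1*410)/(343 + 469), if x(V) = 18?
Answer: -14/29 ≈ -0.48276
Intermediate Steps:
(x(-18) - 1*410)/(343 + 469) = (18 - 1*410)/(343 + 469) = (18 - 410)/812 = -392*1/812 = -14/29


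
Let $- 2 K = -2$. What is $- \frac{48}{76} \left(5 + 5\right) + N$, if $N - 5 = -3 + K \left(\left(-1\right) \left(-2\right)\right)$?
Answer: $- \frac{44}{19} \approx -2.3158$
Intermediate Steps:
$K = 1$ ($K = \left(- \frac{1}{2}\right) \left(-2\right) = 1$)
$N = 4$ ($N = 5 - \left(3 - \left(-1\right) \left(-2\right)\right) = 5 + \left(-3 + 1 \cdot 2\right) = 5 + \left(-3 + 2\right) = 5 - 1 = 4$)
$- \frac{48}{76} \left(5 + 5\right) + N = - \frac{48}{76} \left(5 + 5\right) + 4 = \left(-48\right) \frac{1}{76} \cdot 10 + 4 = \left(- \frac{12}{19}\right) 10 + 4 = - \frac{120}{19} + 4 = - \frac{44}{19}$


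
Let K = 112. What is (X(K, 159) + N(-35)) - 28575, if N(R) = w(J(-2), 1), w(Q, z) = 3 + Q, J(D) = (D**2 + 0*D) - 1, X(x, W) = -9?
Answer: -28578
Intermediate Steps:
J(D) = -1 + D**2 (J(D) = (D**2 + 0) - 1 = D**2 - 1 = -1 + D**2)
N(R) = 6 (N(R) = 3 + (-1 + (-2)**2) = 3 + (-1 + 4) = 3 + 3 = 6)
(X(K, 159) + N(-35)) - 28575 = (-9 + 6) - 28575 = -3 - 28575 = -28578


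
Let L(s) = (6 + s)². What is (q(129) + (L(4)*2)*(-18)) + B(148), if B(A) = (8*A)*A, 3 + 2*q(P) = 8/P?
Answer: 44280677/258 ≈ 1.7163e+5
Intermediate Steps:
q(P) = -3/2 + 4/P (q(P) = -3/2 + (8/P)/2 = -3/2 + 4/P)
B(A) = 8*A²
(q(129) + (L(4)*2)*(-18)) + B(148) = ((-3/2 + 4/129) + ((6 + 4)²*2)*(-18)) + 8*148² = ((-3/2 + 4*(1/129)) + (10²*2)*(-18)) + 8*21904 = ((-3/2 + 4/129) + (100*2)*(-18)) + 175232 = (-379/258 + 200*(-18)) + 175232 = (-379/258 - 3600) + 175232 = -929179/258 + 175232 = 44280677/258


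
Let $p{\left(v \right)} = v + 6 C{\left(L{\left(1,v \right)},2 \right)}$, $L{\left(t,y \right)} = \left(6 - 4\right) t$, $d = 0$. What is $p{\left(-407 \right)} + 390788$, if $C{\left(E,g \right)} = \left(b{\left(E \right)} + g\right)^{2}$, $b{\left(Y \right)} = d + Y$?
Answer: $390477$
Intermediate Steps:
$b{\left(Y \right)} = Y$ ($b{\left(Y \right)} = 0 + Y = Y$)
$L{\left(t,y \right)} = 2 t$
$C{\left(E,g \right)} = \left(E + g\right)^{2}$
$p{\left(v \right)} = 96 + v$ ($p{\left(v \right)} = v + 6 \left(2 \cdot 1 + 2\right)^{2} = v + 6 \left(2 + 2\right)^{2} = v + 6 \cdot 4^{2} = v + 6 \cdot 16 = v + 96 = 96 + v$)
$p{\left(-407 \right)} + 390788 = \left(96 - 407\right) + 390788 = -311 + 390788 = 390477$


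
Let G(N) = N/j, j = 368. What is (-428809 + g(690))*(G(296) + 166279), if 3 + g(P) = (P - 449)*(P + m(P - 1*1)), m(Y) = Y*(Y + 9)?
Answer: 442256497400640/23 ≈ 1.9229e+13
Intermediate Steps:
m(Y) = Y*(9 + Y)
g(P) = -3 + (-449 + P)*(P + (-1 + P)*(8 + P)) (g(P) = -3 + (P - 449)*(P + (P - 1*1)*(9 + (P - 1*1))) = -3 + (-449 + P)*(P + (P - 1)*(9 + (P - 1))) = -3 + (-449 + P)*(P + (-1 + P)*(9 + (-1 + P))) = -3 + (-449 + P)*(P + (-1 + P)*(8 + P)))
G(N) = N/368
(-428809 + g(690))*(G(296) + 166279) = (-428809 + (3589 + 690³ - 3600*690 - 441*690²))*((1/368)*296 + 166279) = (-428809 + (3589 + 328509000 - 2484000 - 441*476100))*(37/46 + 166279) = (-428809 + (3589 + 328509000 - 2484000 - 209960100))*(7648871/46) = (-428809 + 116068489)*(7648871/46) = 115639680*(7648871/46) = 442256497400640/23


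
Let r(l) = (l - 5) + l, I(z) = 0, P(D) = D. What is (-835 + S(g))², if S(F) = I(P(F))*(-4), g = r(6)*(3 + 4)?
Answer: 697225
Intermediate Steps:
r(l) = -5 + 2*l (r(l) = (-5 + l) + l = -5 + 2*l)
g = 49 (g = (-5 + 2*6)*(3 + 4) = (-5 + 12)*7 = 7*7 = 49)
S(F) = 0 (S(F) = 0*(-4) = 0)
(-835 + S(g))² = (-835 + 0)² = (-835)² = 697225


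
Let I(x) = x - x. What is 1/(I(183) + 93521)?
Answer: 1/93521 ≈ 1.0693e-5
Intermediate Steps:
I(x) = 0
1/(I(183) + 93521) = 1/(0 + 93521) = 1/93521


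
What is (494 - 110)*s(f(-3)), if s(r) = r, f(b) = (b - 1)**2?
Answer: 6144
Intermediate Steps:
f(b) = (-1 + b)**2
(494 - 110)*s(f(-3)) = (494 - 110)*(-1 - 3)**2 = 384*(-4)**2 = 384*16 = 6144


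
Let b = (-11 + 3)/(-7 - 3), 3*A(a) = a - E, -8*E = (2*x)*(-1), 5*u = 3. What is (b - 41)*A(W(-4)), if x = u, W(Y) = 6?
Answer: -7839/100 ≈ -78.390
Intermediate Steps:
u = ⅗ (u = (⅕)*3 = ⅗ ≈ 0.60000)
x = ⅗ ≈ 0.60000
E = 3/20 (E = -2*(⅗)*(-1)/8 = -3*(-1)/20 = -⅛*(-6/5) = 3/20 ≈ 0.15000)
A(a) = -1/20 + a/3 (A(a) = (a - 1*3/20)/3 = (a - 3/20)/3 = (-3/20 + a)/3 = -1/20 + a/3)
b = ⅘ (b = -8/(-10) = -8*(-⅒) = ⅘ ≈ 0.80000)
(b - 41)*A(W(-4)) = (⅘ - 41)*(-1/20 + (⅓)*6) = -201*(-1/20 + 2)/5 = -201/5*39/20 = -7839/100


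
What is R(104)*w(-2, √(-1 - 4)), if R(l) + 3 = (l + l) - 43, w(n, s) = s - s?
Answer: 0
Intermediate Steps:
w(n, s) = 0
R(l) = -46 + 2*l (R(l) = -3 + ((l + l) - 43) = -3 + (2*l - 43) = -3 + (-43 + 2*l) = -46 + 2*l)
R(104)*w(-2, √(-1 - 4)) = (-46 + 2*104)*0 = (-46 + 208)*0 = 162*0 = 0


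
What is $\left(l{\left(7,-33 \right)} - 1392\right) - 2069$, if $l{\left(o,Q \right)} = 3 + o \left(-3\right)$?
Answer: $-3479$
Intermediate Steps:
$l{\left(o,Q \right)} = 3 - 3 o$
$\left(l{\left(7,-33 \right)} - 1392\right) - 2069 = \left(\left(3 - 21\right) - 1392\right) - 2069 = \left(-18 - 1392\right) - 2069 = -1410 - 2069 = -3479$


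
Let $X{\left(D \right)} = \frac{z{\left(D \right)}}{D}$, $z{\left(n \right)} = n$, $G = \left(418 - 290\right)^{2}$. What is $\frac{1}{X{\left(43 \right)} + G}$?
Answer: $\frac{1}{16385} \approx 6.1031 \cdot 10^{-5}$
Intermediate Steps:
$G = 16384$ ($G = 128^{2} = 16384$)
$X{\left(D \right)} = 1$ ($X{\left(D \right)} = \frac{D}{D} = 1$)
$\frac{1}{X{\left(43 \right)} + G} = \frac{1}{1 + 16384} = \frac{1}{16385}$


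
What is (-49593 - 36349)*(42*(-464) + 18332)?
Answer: 99348952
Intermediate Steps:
(-49593 - 36349)*(42*(-464) + 18332) = -85942*(-19488 + 18332) = -85942*(-1156) = 99348952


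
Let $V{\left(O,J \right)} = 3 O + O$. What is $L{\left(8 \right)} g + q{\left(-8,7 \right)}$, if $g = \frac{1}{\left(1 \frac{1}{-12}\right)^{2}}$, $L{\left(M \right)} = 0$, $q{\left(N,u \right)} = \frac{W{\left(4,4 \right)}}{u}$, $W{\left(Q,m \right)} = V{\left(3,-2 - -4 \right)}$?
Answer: $\frac{12}{7} \approx 1.7143$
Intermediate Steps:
$V{\left(O,J \right)} = 4 O$
$W{\left(Q,m \right)} = 12$ ($W{\left(Q,m \right)} = 4 \cdot 3 = 12$)
$q{\left(N,u \right)} = \frac{12}{u}$
$g = 144$ ($g = \frac{1}{\left(1 \left(- \frac{1}{12}\right)\right)^{2}} = \frac{1}{\left(- \frac{1}{12}\right)^{2}} = \frac{1}{\frac{1}{144}} = 144$)
$L{\left(8 \right)} g + q{\left(-8,7 \right)} = 0 \cdot 144 + \frac{12}{7} = 0 + 12 \cdot \frac{1}{7} = 0 + \frac{12}{7} = \frac{12}{7}$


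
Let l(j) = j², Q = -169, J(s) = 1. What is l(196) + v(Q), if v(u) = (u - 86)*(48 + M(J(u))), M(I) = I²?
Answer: 25921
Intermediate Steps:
v(u) = -4214 + 49*u (v(u) = (u - 86)*(48 + 1²) = (-86 + u)*(48 + 1) = (-86 + u)*49 = -4214 + 49*u)
l(196) + v(Q) = 196² + (-4214 + 49*(-169)) = 38416 + (-4214 - 8281) = 38416 - 12495 = 25921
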